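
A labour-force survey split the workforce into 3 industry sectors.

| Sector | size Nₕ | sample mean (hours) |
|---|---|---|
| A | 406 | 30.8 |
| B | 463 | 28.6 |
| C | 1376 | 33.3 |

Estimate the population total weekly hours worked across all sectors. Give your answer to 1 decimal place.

A: 406·30.8 = 12504.8
B: 463·28.6 = 13241.8
C: 1376·33.3 = 45820.8
τ̂ = Σ Nₕx̄ₕ = 71567.4.

71567.4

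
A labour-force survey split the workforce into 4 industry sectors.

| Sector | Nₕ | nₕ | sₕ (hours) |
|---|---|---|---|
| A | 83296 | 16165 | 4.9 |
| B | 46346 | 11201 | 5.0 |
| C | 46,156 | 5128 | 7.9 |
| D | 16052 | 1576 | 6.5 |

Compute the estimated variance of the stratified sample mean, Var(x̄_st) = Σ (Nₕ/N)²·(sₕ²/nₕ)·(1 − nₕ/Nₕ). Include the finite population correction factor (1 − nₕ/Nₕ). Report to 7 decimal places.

0.0011198

N = 191850; Wₕ = Nₕ/N.
sector A: (83296/191850)²·4.9²/16165·(1 − 16165/83296) = 0.0002256525
sector B: (46346/191850)²·5.0²/11201·(1 − 11201/46346) = 0.0000987724
sector C: (46156/191850)²·7.9²/5128·(1 − 5128/46156) = 0.0006261683
sector D: (16052/191850)²·6.5²/1576·(1 − 1576/16052) = 0.0001692484
Sum = 0.0011198415 → 0.0011198.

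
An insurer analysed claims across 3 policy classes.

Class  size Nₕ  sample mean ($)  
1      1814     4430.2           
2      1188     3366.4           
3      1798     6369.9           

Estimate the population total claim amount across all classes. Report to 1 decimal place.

1: 1814·4430.2 = 8036382.8
2: 1188·3366.4 = 3999283.2
3: 1798·6369.9 = 11453080.2
τ̂ = Σ Nₕx̄ₕ = 23488746.2.

23488746.2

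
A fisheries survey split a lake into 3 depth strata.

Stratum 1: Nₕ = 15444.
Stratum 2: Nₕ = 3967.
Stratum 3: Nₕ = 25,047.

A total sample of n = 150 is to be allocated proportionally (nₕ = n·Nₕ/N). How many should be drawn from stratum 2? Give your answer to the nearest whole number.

13

N = 15444 + 3967 + 25047 = 44458.
n_2 = 150·3967/44458 = 13.385... → 13.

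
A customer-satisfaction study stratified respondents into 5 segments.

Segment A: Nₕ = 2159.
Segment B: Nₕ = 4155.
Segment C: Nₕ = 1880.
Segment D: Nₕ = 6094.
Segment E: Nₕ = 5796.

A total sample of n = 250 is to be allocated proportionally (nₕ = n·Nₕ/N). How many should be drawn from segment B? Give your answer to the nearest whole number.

Share of segment B = 4155/20084 = 0.20688.
Allocate 250 × 0.20688 = 51.720... → 52.

52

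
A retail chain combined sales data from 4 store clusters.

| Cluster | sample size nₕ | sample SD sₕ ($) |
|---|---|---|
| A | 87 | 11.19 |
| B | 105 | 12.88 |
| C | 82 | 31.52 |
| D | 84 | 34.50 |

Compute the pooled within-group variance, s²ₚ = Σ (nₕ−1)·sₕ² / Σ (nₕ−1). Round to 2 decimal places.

A: (87−1)·11.19² = 86·125.2161 = 10768.5846
B: (105−1)·12.88² = 104·165.8944 = 17253.0176
C: (82−1)·31.52² = 81·993.5104 = 80474.3424
D: (84−1)·34.50² = 83·1190.25 = 98790.75
Numerator = 207286.6946; denominator = Σ(nₕ−1) = 354.
s²ₚ = 207286.6946/354 = 585.5556... → 585.56.

585.56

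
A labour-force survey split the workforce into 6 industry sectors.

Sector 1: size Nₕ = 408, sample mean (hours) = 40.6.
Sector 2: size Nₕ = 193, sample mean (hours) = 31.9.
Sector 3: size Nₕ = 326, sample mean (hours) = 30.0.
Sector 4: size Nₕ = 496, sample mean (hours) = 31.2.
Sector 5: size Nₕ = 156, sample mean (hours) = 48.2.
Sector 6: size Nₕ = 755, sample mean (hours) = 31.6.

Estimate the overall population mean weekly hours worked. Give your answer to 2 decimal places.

N = 408 + 193 + 326 + 496 + 156 + 755 = 2334.
The stratified mean weights each stratum mean by its population share Nₕ/N.
Σ Nₕx̄ₕ = 408·40.6 + 193·31.9 + 326·30.0 + 496·31.2 + 156·48.2 + 755·31.6 = 16564.8 + 6156.7 + 9780 + 15475.2 + 7519.2 + 23858 = 79353.9.
Divide by N: 79353.9 / 2334 = 33.9991... → 34.00.

34.00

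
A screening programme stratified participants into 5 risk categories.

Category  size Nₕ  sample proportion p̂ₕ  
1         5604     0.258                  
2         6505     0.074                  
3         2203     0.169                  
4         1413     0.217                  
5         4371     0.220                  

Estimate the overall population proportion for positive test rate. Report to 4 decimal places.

N = 5604 + 6505 + 2203 + 1413 + 4371 = 20096.
Overall proportion = Σ (Nₕ/N)·p̂ₕ.
Σ Nₕp̂ₕ = 1445.832 + 481.37 + 372.307 + 306.621 + 961.62 = 3567.75.
3567.75 / 20096 = 0.177535... → 0.1775.

0.1775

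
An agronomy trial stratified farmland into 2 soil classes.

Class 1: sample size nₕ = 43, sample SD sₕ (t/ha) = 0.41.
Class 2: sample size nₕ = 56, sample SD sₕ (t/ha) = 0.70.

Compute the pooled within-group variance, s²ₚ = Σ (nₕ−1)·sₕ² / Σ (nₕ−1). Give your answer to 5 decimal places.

0.35062

1: (43−1)·0.41² = 42·0.1681 = 7.0602
2: (56−1)·0.70² = 55·0.49 = 26.95
Numerator = 34.0102; denominator = Σ(nₕ−1) = 97.
s²ₚ = 34.0102/97 = 0.3506206... → 0.35062.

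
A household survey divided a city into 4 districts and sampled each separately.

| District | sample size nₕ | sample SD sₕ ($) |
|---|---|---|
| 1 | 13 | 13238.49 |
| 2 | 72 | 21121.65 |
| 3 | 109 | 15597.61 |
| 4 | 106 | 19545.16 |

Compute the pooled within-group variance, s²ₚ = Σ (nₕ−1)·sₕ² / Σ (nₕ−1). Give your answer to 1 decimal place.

1: (13−1)·13238.49² = 12·175257617.4801 = 2103091409.7612
2: (72−1)·21121.65² = 71·446124098.7225 = 31674811009.2975
3: (109−1)·15597.61² = 108·243285437.7121 = 26274827272.9068
4: (106−1)·19545.16² = 105·382013279.4256 = 40111394339.688
Numerator = 100164124031.6535; denominator = Σ(nₕ−1) = 296.
s²ₚ = 100164124031.6535/296 = 338392310.918... → 338392310.9.

338392310.9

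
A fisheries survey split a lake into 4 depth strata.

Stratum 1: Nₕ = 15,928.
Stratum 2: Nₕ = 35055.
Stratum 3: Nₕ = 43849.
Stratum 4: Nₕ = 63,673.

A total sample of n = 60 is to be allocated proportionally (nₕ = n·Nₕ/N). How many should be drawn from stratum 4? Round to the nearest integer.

N = 15928 + 35055 + 43849 + 63673 = 158505.
n_4 = 60·63673/158505 = 24.103... → 24.

24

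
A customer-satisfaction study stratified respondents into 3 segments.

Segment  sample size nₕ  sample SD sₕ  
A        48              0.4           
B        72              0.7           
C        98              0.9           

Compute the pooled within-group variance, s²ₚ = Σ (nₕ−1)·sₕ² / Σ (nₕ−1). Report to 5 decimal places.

A: (48−1)·0.4² = 47·0.16 = 7.52
B: (72−1)·0.7² = 71·0.49 = 34.79
C: (98−1)·0.9² = 97·0.81 = 78.57
Numerator = 120.88; denominator = Σ(nₕ−1) = 215.
s²ₚ = 120.88/215 = 0.5622326... → 0.56223.

0.56223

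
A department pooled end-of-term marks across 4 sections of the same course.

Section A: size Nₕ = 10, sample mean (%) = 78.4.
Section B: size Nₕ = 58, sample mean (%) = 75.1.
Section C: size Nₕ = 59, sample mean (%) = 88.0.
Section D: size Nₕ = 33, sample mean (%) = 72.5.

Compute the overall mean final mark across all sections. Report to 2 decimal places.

79.53

N = 160; weights Wₕ = Nₕ/N = (0.0625, 0.3625, 0.3688, 0.2063).
x̄_st = Σ Wₕ·x̄ₕ = 0.0625·78.4 + 0.3625·75.1 + 0.3688·88.0 + 0.2063·72.5 ≈ 79.5269...
→ 79.53.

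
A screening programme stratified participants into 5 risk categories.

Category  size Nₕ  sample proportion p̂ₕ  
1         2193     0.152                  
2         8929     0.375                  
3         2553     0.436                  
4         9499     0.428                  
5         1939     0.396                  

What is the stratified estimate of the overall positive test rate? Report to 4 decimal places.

Wₕ = Nₕ/N with N = 25113: 0.0873, 0.3556, 0.1017, 0.3783, 0.0772.
p̂_st = 0.0873·0.152 + 0.3556·0.375 + 0.1017·0.436 + 0.3783·0.428 + 0.0772·0.396 ≈ 0.383396... → 0.3834.

0.3834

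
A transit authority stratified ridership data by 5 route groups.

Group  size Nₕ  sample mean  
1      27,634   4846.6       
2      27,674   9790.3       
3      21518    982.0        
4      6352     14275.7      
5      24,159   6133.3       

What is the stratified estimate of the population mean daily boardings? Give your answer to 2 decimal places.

6194.06

N = 107337; weights Wₕ = Nₕ/N = (0.2575, 0.2578, 0.2005, 0.0592, 0.2251).
x̄_st = Σ Wₕ·x̄ₕ = 0.2575·4846.6 + 0.2578·9790.3 + 0.2005·982.0 + 0.0592·14275.7 + 0.2251·6133.3 ≈ 6194.0619...
→ 6194.06.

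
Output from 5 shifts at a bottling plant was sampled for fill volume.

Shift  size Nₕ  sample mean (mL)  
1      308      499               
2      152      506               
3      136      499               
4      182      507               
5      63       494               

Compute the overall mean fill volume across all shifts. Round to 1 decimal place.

N = 841; weights Wₕ = Nₕ/N = (0.3662, 0.1807, 0.1617, 0.2164, 0.0749).
x̄_st = Σ Wₕ·x̄ₕ = 0.3662·499 + 0.1807·506 + 0.1617·499 + 0.2164·507 + 0.0749·494 ≈ 501.622...
→ 501.6.

501.6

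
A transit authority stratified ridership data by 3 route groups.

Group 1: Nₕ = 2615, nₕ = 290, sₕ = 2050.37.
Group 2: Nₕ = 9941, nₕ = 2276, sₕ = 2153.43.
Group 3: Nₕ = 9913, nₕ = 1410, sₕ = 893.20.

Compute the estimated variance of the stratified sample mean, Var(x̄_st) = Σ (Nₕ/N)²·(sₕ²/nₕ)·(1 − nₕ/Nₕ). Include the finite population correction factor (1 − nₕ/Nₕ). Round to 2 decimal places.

N = 22469; Wₕ = Nₕ/N.
group 1: (2615/22469)²·2050.37²/290·(1 − 290/2615) = 174.57966
group 2: (9941/22469)²·2153.43²/2276·(1 − 2276/9941) = 307.51337
group 3: (9913/22469)²·893.20²/1410·(1 − 1410/9913) = 94.46874
Sum = 576.56177 → 576.56.

576.56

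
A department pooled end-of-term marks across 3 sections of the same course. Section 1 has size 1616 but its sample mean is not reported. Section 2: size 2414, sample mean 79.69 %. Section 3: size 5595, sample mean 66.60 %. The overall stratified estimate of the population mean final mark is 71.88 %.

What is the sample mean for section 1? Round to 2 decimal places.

Σ Nₕx̄ₕ = N·μ, so 1616·x̄_1 = 9625·71.88 − (2414·79.69 + 5595·66.60).
= 691845 − 564998.66 = 126846.34.
x̄_1 = 126846.34 / 1616 = 78.4940... → 78.49.

78.49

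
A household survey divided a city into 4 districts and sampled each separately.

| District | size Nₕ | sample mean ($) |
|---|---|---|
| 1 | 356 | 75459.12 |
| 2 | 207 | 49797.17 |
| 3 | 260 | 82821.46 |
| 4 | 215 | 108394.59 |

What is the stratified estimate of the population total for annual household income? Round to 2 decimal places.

1: 356·75459.12 = 26863446.72
2: 207·49797.17 = 10308014.19
3: 260·82821.46 = 21533579.6
4: 215·108394.59 = 23304836.85
τ̂ = Σ Nₕx̄ₕ = 82009877.36.

82009877.36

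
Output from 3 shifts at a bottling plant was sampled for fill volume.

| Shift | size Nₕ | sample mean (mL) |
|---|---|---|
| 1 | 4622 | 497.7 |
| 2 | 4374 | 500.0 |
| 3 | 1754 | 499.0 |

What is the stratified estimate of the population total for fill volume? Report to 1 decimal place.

5362615.4

1: 4622·497.7 = 2300369.4
2: 4374·500.0 = 2187000
3: 1754·499.0 = 875246
τ̂ = Σ Nₕx̄ₕ = 5362615.4.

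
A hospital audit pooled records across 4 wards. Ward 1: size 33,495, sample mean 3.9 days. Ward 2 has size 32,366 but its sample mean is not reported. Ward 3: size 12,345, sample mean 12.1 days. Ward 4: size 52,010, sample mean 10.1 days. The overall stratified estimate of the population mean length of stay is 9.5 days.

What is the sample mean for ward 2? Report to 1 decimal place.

13.3

N = 33495 + 32366 + 12345 + 52010 = 130216.
Overall total = μ·N = 9.5·130216 = 1237052.
Subtract the known strata: 33495·3.9 + 12345·12.1 + 52010·10.1 = 805306.
Remaining total for ward 2: 1237052 − 805306 = 431746.
Divide by its size: 431746 / 32366 = 13.339... → 13.3.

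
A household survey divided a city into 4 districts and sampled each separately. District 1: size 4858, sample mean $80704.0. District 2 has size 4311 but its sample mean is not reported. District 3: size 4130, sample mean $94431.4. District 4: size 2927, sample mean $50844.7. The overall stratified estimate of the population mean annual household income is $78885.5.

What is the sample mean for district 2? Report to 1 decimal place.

Σ Nₕx̄ₕ = N·μ, so 4311·x̄_2 = 16226·78885.5 − (4858·80704.0 + 4130·94431.4 + 2927·50844.7).
= 1279996123 − 930884150.9 = 349111972.1.
x̄_2 = 349111972.1 / 4311 = 80981.668... → 80981.7.

80981.7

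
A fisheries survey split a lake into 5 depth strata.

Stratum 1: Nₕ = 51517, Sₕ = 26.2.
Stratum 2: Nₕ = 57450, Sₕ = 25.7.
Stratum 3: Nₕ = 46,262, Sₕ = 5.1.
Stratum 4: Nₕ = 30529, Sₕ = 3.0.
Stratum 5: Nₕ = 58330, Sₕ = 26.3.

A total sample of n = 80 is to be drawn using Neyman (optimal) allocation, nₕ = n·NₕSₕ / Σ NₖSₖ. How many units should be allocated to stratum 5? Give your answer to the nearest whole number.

Σ NₕSₕ = 51517·26.2 + 57450·25.7 + 46262·5.1 + 30529·3.0 + 58330·26.3 = 4687812.6.
Share for 5: 1534079/4687812.6 = 0.32725.
n_5 = 80 × 0.32725 = 26.180... → 26.

26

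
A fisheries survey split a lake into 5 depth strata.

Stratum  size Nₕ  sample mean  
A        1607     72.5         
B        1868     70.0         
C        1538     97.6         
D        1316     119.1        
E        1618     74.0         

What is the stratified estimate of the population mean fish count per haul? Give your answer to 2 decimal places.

84.79

N = 7947; weights Wₕ = Nₕ/N = (0.2022, 0.2351, 0.1935, 0.1656, 0.2036).
x̄_st = Σ Wₕ·x̄ₕ = 0.2022·72.5 + 0.2351·70.0 + 0.1935·97.6 + 0.1656·119.1 + 0.2036·74.0 ≈ 84.7922...
→ 84.79.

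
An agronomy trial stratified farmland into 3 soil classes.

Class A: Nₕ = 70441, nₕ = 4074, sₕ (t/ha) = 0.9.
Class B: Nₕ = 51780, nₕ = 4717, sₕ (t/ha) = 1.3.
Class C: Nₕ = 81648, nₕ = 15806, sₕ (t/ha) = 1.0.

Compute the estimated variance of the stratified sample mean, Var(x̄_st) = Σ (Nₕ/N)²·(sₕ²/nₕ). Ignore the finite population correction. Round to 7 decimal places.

0.0000570

N = 203869. Term for each stratum: Wₕ²sₕ²/nₕ.
Var(x̄_st) = 0.0000237363 + 0.0000231123 + 0.0000101477 = 0.0000569962 → 0.0000570.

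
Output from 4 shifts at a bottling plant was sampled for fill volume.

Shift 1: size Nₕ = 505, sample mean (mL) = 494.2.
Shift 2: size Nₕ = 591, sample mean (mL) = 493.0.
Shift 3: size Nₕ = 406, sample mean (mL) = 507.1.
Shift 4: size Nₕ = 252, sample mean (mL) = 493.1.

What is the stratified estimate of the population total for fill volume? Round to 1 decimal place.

871077.8

1: 505·494.2 = 249571
2: 591·493.0 = 291363
3: 406·507.1 = 205882.6
4: 252·493.1 = 124261.2
τ̂ = Σ Nₕx̄ₕ = 871077.8.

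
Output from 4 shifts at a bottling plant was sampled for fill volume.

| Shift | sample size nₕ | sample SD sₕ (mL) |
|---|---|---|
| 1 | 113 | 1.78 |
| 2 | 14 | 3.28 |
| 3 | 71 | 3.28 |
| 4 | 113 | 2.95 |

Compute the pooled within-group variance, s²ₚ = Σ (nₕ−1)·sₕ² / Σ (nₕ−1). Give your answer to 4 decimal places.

1: (113−1)·1.78² = 112·3.1684 = 354.8608
2: (14−1)·3.28² = 13·10.7584 = 139.8592
3: (71−1)·3.28² = 70·10.7584 = 753.088
4: (113−1)·2.95² = 112·8.7025 = 974.68
Numerator = 2222.488; denominator = Σ(nₕ−1) = 307.
s²ₚ = 2222.488/307 = 7.239375... → 7.2394.

7.2394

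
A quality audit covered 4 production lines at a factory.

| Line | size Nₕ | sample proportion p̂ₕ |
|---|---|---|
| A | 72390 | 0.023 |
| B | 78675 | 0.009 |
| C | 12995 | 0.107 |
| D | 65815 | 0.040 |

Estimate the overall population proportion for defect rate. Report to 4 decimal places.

0.0278

N = 72390 + 78675 + 12995 + 65815 = 229875.
Overall proportion = Σ (Nₕ/N)·p̂ₕ.
Σ Nₕp̂ₕ = 1664.97 + 708.075 + 1390.465 + 2632.6 = 6396.11.
6396.11 / 229875 = 0.027824... → 0.0278.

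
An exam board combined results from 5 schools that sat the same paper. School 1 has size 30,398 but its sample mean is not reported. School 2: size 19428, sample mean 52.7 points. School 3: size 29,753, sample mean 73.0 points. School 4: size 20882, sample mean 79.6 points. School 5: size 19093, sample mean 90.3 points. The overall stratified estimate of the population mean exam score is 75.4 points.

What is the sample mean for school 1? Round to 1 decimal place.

Σ Nₕx̄ₕ = N·μ, so 30398·x̄_1 = 119554·75.4 − (19428·52.7 + 29753·73.0 + 20882·79.6 + 19093·90.3).
= 9014371.6 − 6582129.7 = 2432241.9.
x̄_1 = 2432241.9 / 30398 = 80.013... → 80.0.

80.0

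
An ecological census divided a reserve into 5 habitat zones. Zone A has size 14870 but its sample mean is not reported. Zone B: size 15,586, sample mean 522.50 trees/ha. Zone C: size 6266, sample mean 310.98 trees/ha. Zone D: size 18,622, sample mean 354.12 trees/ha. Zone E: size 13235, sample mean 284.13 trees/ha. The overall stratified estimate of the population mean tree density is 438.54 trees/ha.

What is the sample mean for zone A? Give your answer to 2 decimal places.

N = 14870 + 15586 + 6266 + 18622 + 13235 = 68579.
Overall total = μ·N = 438.54·68579 = 30074634.66.
Subtract the known strata: 15586·522.50 + 6266·310.98 + 18622·354.12 + 13235·284.13 = 20447168.87.
Remaining total for zone A: 30074634.66 − 20447168.87 = 9627465.79.
Divide by its size: 9627465.79 / 14870 = 647.4422... → 647.44.

647.44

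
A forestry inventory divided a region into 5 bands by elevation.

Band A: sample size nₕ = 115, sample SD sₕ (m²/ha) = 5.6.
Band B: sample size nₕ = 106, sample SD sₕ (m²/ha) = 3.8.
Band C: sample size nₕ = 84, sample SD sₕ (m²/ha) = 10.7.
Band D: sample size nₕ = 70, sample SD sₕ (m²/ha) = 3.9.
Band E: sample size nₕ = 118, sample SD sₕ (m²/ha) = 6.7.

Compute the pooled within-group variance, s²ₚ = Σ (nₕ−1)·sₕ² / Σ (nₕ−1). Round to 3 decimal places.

42.819

A: (115−1)·5.6² = 114·31.36 = 3575.04
B: (106−1)·3.8² = 105·14.44 = 1516.2
C: (84−1)·10.7² = 83·114.49 = 9502.67
D: (70−1)·3.9² = 69·15.21 = 1049.49
E: (118−1)·6.7² = 117·44.89 = 5252.13
Numerator = 20895.53; denominator = Σ(nₕ−1) = 488.
s²ₚ = 20895.53/488 = 42.81871... → 42.819.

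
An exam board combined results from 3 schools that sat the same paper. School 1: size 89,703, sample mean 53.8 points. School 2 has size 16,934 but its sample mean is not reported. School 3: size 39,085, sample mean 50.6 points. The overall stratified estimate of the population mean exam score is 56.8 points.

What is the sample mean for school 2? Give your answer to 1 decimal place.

87.0

N = 89703 + 16934 + 39085 = 145722.
Overall total = μ·N = 56.8·145722 = 8277009.6.
Subtract the known strata: 89703·53.8 + 39085·50.6 = 6803722.4.
Remaining total for school 2: 8277009.6 − 6803722.4 = 1473287.2.
Divide by its size: 1473287.2 / 16934 = 87.002... → 87.0.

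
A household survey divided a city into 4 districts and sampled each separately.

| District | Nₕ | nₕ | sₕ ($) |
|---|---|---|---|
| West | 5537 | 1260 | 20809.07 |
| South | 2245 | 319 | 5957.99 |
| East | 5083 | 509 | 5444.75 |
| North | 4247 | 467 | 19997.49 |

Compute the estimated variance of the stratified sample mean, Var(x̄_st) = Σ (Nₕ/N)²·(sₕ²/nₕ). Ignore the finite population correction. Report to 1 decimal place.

95783.0

N = 17112. Term for each stratum: Wₕ²sₕ²/nₕ.
Var(x̄_st) = 35981.7516 + 1915.3141 + 5138.9783 + 52746.9163 = 95782.9603 → 95783.0.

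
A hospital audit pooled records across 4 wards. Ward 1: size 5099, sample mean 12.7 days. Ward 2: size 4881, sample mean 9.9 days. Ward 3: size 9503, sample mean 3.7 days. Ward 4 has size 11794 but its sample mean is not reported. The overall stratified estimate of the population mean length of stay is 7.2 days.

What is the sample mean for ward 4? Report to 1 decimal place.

Σ Nₕx̄ₕ = N·μ, so 11794·x̄_4 = 31277·7.2 − (5099·12.7 + 4881·9.9 + 9503·3.7).
= 225194.4 − 148240.3 = 76954.1.
x̄_4 = 76954.1 / 11794 = 6.525... → 6.5.

6.5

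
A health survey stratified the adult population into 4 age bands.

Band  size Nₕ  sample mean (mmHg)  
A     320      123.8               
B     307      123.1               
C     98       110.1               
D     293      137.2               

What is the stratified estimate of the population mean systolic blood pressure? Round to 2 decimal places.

N = 320 + 307 + 98 + 293 = 1018.
Overall mean = Σ (Nₕ/N)·x̄ₕ — weight by population share, not a simple average.
Σ Nₕx̄ₕ = 320·123.8 + 307·123.1 + 98·110.1 + 293·137.2 = 39616 + 37791.7 + 10789.8 + 40199.6 = 128397.1.
Divide by N: 128397.1 / 1018 = 126.1268... → 126.13.

126.13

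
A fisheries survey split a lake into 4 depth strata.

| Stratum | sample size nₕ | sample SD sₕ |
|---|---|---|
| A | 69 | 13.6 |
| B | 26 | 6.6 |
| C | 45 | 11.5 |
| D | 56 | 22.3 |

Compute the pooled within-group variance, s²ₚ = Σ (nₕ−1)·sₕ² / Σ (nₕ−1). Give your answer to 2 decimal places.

A: (69−1)·13.6² = 68·184.96 = 12577.28
B: (26−1)·6.6² = 25·43.56 = 1089
C: (45−1)·11.5² = 44·132.25 = 5819
D: (56−1)·22.3² = 55·497.29 = 27350.95
Numerator = 46836.23; denominator = Σ(nₕ−1) = 192.
s²ₚ = 46836.23/192 = 243.9387... → 243.94.

243.94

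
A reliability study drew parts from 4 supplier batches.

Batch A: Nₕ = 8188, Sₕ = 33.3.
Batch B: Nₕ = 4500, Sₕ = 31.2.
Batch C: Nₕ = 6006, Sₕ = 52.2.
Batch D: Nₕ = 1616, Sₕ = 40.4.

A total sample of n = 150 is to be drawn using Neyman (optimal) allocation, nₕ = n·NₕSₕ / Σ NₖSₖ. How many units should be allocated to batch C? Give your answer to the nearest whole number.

59

Σ NₕSₕ = 8188·33.3 + 4500·31.2 + 6006·52.2 + 1616·40.4 = 791860.
Share for C: 313513.2/791860 = 0.39592.
n_C = 150 × 0.39592 = 59.388... → 59.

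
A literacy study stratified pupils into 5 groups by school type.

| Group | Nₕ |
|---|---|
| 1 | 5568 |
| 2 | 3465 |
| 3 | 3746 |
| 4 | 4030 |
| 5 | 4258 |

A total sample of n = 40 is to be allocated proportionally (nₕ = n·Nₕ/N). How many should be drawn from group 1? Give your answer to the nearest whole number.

11

Share of group 1 = 5568/21067 = 0.26430.
Allocate 40 × 0.26430 = 10.572... → 11.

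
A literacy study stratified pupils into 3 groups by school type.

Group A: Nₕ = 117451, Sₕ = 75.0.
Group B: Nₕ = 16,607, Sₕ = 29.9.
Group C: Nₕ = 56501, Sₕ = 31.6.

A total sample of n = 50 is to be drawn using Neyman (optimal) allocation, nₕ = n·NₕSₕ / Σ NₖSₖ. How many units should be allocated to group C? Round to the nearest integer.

A: NₕSₕ = 117451·75.0 = 8808825
B: NₕSₕ = 16607·29.9 = 496549.3
C: NₕSₕ = 56501·31.6 = 1785431.6
Σ NₕSₕ = 11090805.9.
n_C = 50·1785431.6/11090805.9 = 8.049... → 8.

8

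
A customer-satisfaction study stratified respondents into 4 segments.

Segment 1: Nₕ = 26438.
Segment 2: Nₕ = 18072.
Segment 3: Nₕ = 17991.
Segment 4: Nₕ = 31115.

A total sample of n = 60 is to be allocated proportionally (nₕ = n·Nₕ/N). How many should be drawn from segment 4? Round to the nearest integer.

20

Share of segment 4 = 31115/93616 = 0.33237.
Allocate 60 × 0.33237 = 19.942... → 20.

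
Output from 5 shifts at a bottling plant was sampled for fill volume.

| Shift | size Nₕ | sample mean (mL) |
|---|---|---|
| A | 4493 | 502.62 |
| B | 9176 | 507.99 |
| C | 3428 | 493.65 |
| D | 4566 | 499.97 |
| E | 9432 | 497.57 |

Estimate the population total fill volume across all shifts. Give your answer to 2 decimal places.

15587763.36

Estimate total by summing Nₕ·x̄ₕ over strata.
4493·502.62 + 9176·507.99 + 3428·493.65 + 4566·499.97 + 9432·497.57 = 2258271.66 + 4661316.24 + 1692232.2 + 2282863.02 + 4693080.24 = 15587763.36.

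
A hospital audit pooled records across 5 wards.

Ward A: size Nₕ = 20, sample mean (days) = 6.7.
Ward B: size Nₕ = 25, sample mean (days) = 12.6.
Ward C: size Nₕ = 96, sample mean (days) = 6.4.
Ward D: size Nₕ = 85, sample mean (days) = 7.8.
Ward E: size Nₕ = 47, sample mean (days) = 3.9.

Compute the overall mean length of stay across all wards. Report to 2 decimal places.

x̄_st = (Σ Nₕx̄ₕ) / (Σ Nₕ) = (20·6.7 + 25·12.6 + 96·6.4 + 85·7.8 + 47·3.9) / 273
= 1909.7 / 273 = 6.9952... → 7.00.

7.00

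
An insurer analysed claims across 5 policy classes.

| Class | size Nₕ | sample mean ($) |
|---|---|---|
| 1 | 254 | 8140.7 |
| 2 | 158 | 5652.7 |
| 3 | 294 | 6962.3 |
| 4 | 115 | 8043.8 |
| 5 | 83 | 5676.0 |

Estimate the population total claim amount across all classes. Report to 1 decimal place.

Estimate total by summing Nₕ·x̄ₕ over strata.
254·8140.7 + 158·5652.7 + 294·6962.3 + 115·8043.8 + 83·5676.0 = 2067737.8 + 893126.6 + 2046916.2 + 925037 + 471108 = 6403925.6.

6403925.6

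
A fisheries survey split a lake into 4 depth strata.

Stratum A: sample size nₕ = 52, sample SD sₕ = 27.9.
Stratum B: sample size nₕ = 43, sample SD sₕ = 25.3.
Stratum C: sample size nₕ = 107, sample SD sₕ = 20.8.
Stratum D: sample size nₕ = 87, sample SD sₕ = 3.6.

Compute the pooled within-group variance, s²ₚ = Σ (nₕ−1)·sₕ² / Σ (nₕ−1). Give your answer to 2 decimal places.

398.45

Degrees of freedom: 51 + 42 + 106 + 86 = 285.
Σ(nₕ−1)sₕ² = 51·778.41 + 42·640.09 + 106·432.64 + 86·12.96 = 113557.09.
s²ₚ = 113557.09 / 285 = 398.4459... → 398.45.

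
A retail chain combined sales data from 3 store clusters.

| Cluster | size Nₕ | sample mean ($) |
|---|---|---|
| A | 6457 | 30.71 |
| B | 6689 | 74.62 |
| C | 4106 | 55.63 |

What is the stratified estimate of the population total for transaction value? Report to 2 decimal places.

925844.43

Estimate total by summing Nₕ·x̄ₕ over strata.
6457·30.71 + 6689·74.62 + 4106·55.63 = 198294.47 + 499133.18 + 228416.78 = 925844.43.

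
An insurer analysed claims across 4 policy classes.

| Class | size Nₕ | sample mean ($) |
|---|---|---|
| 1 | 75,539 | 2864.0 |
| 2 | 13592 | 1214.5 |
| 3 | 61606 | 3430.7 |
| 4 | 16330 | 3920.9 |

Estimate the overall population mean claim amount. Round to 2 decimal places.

x̄_st = (Σ Nₕx̄ₕ) / (Σ Nₕ) = (75539·2864.0 + 13592·1214.5 + 61606·3430.7 + 16330·3920.9) / 167067
= 508231181.2 / 167067 = 3042.0800... → 3042.08.

3042.08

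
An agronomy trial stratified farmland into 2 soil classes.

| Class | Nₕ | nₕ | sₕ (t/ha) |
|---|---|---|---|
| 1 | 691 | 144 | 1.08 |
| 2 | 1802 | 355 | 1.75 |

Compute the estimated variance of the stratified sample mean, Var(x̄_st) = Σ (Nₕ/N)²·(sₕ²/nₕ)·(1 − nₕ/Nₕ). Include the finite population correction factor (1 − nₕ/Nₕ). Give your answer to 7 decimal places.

N = 2493; Wₕ = Nₕ/N.
class 1: (691/2493)²·1.08²/144·(1 − 144/691) = 0.0004926130
class 2: (1802/2493)²·1.75²/355·(1 − 355/1802) = 0.0036193160
Sum = 0.0041119290 → 0.0041119.

0.0041119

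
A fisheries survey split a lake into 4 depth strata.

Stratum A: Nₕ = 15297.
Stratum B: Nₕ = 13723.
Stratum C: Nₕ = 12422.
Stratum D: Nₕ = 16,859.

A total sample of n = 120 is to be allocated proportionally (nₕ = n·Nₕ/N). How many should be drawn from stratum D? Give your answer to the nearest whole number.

35

Share of stratum D = 16859/58301 = 0.28917.
Allocate 120 × 0.28917 = 34.701... → 35.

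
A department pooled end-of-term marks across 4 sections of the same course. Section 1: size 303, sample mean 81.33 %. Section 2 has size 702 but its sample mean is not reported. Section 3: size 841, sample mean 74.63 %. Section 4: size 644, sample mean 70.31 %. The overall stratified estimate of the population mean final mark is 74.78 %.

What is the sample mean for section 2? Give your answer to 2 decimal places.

76.23

N = 303 + 702 + 841 + 644 = 2490.
Overall total = μ·N = 74.78·2490 = 186202.2.
Subtract the known strata: 303·81.33 + 841·74.63 + 644·70.31 = 132686.46.
Remaining total for section 2: 186202.2 − 132686.46 = 53515.74.
Divide by its size: 53515.74 / 702 = 76.2332... → 76.23.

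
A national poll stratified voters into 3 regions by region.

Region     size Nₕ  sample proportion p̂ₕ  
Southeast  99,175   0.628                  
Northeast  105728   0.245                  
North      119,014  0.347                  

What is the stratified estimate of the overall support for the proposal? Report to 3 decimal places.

0.400

N = 99175 + 105728 + 119014 = 323917.
Overall proportion = Σ (Nₕ/N)·p̂ₕ.
Σ Nₕp̂ₕ = 62281.9 + 25903.36 + 41297.858 = 129483.118.
129483.118 / 323917 = 0.39974... → 0.400.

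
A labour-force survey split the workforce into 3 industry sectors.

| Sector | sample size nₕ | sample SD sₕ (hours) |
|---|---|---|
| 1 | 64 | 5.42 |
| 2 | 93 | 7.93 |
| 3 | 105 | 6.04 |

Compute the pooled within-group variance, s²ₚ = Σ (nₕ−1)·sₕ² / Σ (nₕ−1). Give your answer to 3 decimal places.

44.132

Degrees of freedom: 63 + 92 + 104 = 259.
Σ(nₕ−1)sₕ² = 63·29.3764 + 92·62.8849 + 104·36.4816 = 11430.2104.
s²ₚ = 11430.2104 / 259 = 44.13209... → 44.132.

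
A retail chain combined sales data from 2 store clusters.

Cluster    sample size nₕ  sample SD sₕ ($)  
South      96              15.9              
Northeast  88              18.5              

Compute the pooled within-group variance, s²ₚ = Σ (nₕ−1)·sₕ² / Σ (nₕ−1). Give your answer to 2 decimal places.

295.56

Degrees of freedom: 95 + 87 = 182.
Σ(nₕ−1)sₕ² = 95·252.81 + 87·342.25 = 53792.7.
s²ₚ = 53792.7 / 182 = 295.5643... → 295.56.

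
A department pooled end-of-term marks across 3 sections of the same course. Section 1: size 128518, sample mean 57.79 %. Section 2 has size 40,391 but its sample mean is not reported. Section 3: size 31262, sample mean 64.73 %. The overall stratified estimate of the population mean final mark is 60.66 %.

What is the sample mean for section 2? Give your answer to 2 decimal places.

Σ Nₕx̄ₕ = N·μ, so 40391·x̄_2 = 200171·60.66 − (128518·57.79 + 31262·64.73).
= 12142372.86 − 9450644.48 = 2691728.38.
x̄_2 = 2691728.38 / 40391 = 66.6418... → 66.64.

66.64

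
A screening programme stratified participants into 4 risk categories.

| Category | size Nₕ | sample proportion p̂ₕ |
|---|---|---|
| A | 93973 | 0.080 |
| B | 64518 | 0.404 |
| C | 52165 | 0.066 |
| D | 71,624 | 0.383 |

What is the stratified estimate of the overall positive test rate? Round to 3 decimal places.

0.228

Wₕ = Nₕ/N with N = 282280: 0.3329, 0.2286, 0.1848, 0.2537.
p̂_st = 0.3329·0.080 + 0.2286·0.404 + 0.1848·0.066 + 0.2537·0.383 ≈ 0.22835... → 0.228.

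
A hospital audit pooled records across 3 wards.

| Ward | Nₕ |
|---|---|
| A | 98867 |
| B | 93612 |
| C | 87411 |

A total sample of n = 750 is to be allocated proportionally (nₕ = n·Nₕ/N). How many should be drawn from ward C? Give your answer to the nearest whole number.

234

N = 98867 + 93612 + 87411 = 279890.
n_C = 750·87411/279890 = 234.229... → 234.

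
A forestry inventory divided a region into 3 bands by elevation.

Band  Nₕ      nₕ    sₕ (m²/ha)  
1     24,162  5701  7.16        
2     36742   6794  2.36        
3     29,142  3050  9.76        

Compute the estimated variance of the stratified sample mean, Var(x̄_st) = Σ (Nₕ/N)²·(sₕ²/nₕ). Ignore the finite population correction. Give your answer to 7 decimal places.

0.0040552

N = 90046; Wₕ = Nₕ/N.
band 1: (24162/90046)²·7.16²/5701 = 0.0006474585
band 2: (36742/90046)²·2.36²/6794 = 0.0001364882
band 3: (29142/90046)²·9.76²/3050 = 0.0032712192
Sum = 0.0040551659 → 0.0040552.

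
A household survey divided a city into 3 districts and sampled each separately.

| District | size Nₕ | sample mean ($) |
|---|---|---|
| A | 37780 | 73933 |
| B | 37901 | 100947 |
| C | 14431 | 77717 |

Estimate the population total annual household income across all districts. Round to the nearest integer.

A: 37780·73933 = 2793188740
B: 37901·100947 = 3825992247
C: 14431·77717 = 1121534027
τ̂ = Σ Nₕx̄ₕ = 7740715014.

7740715014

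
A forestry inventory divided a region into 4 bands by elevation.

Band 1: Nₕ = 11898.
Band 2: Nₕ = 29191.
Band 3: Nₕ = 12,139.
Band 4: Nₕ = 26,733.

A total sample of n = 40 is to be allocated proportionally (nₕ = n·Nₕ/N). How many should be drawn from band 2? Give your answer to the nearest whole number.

N = 11898 + 29191 + 12139 + 26733 = 79961.
n_2 = 40·29191/79961 = 14.603... → 15.

15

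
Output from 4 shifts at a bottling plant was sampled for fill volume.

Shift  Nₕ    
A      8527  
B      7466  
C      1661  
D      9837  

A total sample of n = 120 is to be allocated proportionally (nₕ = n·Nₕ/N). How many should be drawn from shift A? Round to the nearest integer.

37

Share of shift A = 8527/27491 = 0.31017.
Allocate 120 × 0.31017 = 37.221... → 37.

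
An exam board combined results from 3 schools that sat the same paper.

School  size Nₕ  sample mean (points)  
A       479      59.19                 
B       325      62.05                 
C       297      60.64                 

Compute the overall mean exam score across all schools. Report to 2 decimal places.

60.43

x̄_st = (Σ Nₕx̄ₕ) / (Σ Nₕ) = (479·59.19 + 325·62.05 + 297·60.64) / 1101
= 66528.34 / 1101 = 60.4254... → 60.43.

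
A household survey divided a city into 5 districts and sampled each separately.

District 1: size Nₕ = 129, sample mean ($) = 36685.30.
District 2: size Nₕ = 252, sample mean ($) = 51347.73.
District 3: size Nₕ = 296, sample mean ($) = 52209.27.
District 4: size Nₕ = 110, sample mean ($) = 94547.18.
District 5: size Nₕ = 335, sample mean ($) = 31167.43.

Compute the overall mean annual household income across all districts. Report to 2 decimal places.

N = 129 + 252 + 296 + 110 + 335 = 1122.
Overall mean = Σ (Nₕ/N)·x̄ₕ — weight by population share, not a simple average.
Σ Nₕx̄ₕ = 129·36685.30 + 252·51347.73 + 296·52209.27 + 110·94547.18 + 335·31167.43 = 4732403.7 + 12939627.96 + 15453943.92 + 10400189.8 + 10441089.05 = 53967254.43.
Divide by N: 53967254.43 / 1122 = 48099.1572... → 48099.16.

48099.16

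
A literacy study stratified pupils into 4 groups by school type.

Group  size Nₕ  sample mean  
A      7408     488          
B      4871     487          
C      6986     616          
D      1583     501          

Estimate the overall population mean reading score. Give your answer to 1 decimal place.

531.6

N = 20848; weights Wₕ = Nₕ/N = (0.3553, 0.2336, 0.3351, 0.0759).
x̄_st = Σ Wₕ·x̄ₕ = 0.3553·488 + 0.2336·487 + 0.3351·616 + 0.0759·501 ≈ 531.645...
→ 531.6.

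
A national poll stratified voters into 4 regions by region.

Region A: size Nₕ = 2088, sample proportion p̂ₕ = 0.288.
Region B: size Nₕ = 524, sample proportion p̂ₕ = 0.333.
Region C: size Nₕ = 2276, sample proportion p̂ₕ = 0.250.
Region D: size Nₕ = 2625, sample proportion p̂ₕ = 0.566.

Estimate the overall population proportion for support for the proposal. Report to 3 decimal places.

N = 2088 + 524 + 2276 + 2625 = 7513.
Overall proportion = Σ (Nₕ/N)·p̂ₕ.
Σ Nₕp̂ₕ = 601.344 + 174.492 + 569 + 1485.75 = 2830.586.
2830.586 / 7513 = 0.37676... → 0.377.

0.377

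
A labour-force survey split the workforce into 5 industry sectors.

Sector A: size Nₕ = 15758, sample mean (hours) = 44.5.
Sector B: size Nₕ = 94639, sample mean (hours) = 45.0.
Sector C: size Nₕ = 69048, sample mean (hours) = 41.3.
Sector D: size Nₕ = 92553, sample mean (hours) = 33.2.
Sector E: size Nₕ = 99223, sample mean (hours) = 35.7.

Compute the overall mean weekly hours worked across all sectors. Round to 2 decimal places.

38.86

x̄_st = (Σ Nₕx̄ₕ) / (Σ Nₕ) = (15758·44.5 + 94639·45.0 + 69048·41.3 + 92553·33.2 + 99223·35.7) / 371221
= 14426689.1 / 371221 = 38.8628... → 38.86.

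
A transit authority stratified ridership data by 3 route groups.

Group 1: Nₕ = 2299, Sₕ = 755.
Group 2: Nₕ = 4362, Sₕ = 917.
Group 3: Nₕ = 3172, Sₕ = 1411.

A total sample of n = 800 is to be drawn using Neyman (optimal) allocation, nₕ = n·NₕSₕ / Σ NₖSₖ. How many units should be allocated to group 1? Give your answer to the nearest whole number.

Σ NₕSₕ = 2299·755 + 4362·917 + 3172·1411 = 10211391.
Share for 1: 1735745/10211391 = 0.16998.
n_1 = 800 × 0.16998 = 135.985... → 136.

136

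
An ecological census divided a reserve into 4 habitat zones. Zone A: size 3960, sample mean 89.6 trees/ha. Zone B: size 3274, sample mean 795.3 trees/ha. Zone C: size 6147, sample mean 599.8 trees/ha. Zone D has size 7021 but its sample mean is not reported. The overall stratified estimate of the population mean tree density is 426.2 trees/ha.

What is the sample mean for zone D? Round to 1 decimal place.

291.9

N = 3960 + 3274 + 6147 + 7021 = 20402.
Overall total = μ·N = 426.2·20402 = 8695332.4.
Subtract the known strata: 3960·89.6 + 3274·795.3 + 6147·599.8 = 6645598.8.
Remaining total for zone D: 8695332.4 − 6645598.8 = 2049733.6.
Divide by its size: 2049733.6 / 7021 = 291.943... → 291.9.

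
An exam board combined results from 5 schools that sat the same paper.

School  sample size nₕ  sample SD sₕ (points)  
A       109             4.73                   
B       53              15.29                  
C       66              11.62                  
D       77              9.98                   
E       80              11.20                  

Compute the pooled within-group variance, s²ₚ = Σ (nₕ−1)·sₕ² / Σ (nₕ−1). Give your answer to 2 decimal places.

107.44

A: (109−1)·4.73² = 108·22.3729 = 2416.2732
B: (53−1)·15.29² = 52·233.7841 = 12156.7732
C: (66−1)·11.62² = 65·135.0244 = 8776.586
D: (77−1)·9.98² = 76·99.6004 = 7569.6304
E: (80−1)·11.20² = 79·125.44 = 9909.76
Numerator = 40829.0228; denominator = Σ(nₕ−1) = 380.
s²ₚ = 40829.0228/380 = 107.4448... → 107.44.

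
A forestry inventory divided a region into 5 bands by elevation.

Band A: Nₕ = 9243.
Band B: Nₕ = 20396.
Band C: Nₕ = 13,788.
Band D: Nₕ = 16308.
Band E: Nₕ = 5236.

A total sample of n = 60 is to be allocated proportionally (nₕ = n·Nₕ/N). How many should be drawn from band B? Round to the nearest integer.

N = 9243 + 20396 + 13788 + 16308 + 5236 = 64971.
n_B = 60·20396/64971 = 18.835... → 19.

19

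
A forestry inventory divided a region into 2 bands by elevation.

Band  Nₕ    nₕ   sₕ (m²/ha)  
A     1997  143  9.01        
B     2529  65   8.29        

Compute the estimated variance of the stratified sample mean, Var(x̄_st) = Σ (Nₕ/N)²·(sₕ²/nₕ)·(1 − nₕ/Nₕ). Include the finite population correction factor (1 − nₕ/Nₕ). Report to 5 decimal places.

N = 4526. Term for each stratum: Wₕ²sₕ²/nₕ·(1−nₕ/Nₕ).
Var(x̄_st) = 0.10260588 + 0.32162969 = 0.42423557 → 0.42424.

0.42424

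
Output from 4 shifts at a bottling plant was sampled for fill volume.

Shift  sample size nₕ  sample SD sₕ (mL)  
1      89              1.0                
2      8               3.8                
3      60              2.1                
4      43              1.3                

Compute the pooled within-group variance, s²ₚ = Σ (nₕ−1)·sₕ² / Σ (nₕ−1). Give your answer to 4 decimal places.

Degrees of freedom: 88 + 7 + 59 + 42 = 196.
Σ(nₕ−1)sₕ² = 88·1 + 7·14.44 + 59·4.41 + 42·1.69 = 520.25.
s²ₚ = 520.25 / 196 = 2.654337... → 2.6543.

2.6543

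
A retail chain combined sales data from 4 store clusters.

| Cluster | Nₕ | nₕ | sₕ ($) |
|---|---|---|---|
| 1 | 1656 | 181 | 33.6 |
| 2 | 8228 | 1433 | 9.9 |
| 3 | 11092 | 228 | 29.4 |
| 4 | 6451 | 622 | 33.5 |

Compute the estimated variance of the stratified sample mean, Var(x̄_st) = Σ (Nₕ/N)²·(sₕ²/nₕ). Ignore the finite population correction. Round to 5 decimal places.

N = 27427; Wₕ = Nₕ/N.
cluster 1: (1656/27427)²·33.6²/181 = 0.02273862
cluster 2: (8228/27427)²·9.9²/1433 = 0.00615540
cluster 3: (11092/27427)²·29.4²/228 = 0.62004459
cluster 4: (6451/27427)²·33.5²/622 = 0.09981520
Sum = 0.74875381 → 0.74875.

0.74875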